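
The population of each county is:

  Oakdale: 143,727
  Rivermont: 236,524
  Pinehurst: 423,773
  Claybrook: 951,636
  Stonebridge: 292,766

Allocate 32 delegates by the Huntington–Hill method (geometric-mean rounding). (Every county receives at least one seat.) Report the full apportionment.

Oakdale 2, Rivermont 4, Pinehurst 6, Claybrook 15, Stonebridge 5

With divisor 65427: modified quotas Oakdale 2.197, Rivermont 3.615, Pinehurst 6.477, Claybrook 14.545, Stonebridge 4.475.
Geometric-mean thresholds: Oakdale √(2·3)=2.449, Rivermont √(3·4)=3.464, Pinehurst √(6·7)=6.481, Claybrook √(14·15)=14.491, Stonebridge √(4·5)=4.472.
Each quota rounded against its threshold gives Oakdale 2, Rivermont 4, Pinehurst 6, Claybrook 15, Stonebridge 5 (total 32).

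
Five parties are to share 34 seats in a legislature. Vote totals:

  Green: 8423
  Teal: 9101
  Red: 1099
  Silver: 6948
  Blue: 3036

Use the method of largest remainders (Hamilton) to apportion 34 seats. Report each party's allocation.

Green: 10, Teal: 11, Red: 1, Silver: 8, Blue: 4

Standard divisor: 28607 ÷ 34 ≈ 841.382.
Standard quotas: Green 10.0109, Teal 10.8167, Red 1.3062, Silver 8.2578, Blue 3.6083.
Lower quotas: Green 10, Teal 10, Red 1, Silver 8, Blue 3 (sum 32, leaving 2 seats).
Remainders in descending order: Teal 0.8167, Blue 0.6083, Red 0.3062, Silver 0.2578, Green 0.0109.
Largest remainders: Teal, Blue receive the extra seats.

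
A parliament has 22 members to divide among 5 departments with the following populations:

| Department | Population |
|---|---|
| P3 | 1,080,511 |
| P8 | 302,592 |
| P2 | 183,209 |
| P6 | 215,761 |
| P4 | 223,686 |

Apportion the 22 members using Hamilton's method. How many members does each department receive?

The standard divisor is 2005759/22 ≈ 91170.864.
Standard quotas: P3 11.8515, P8 3.3190, P2 2.0095, P6 2.3666, P4 2.4535.
Lower quotas: P3 11, P8 3, P2 2, P6 2, P4 2 (sum 20, leaving 2 seats).
Remainders in descending order: P3 0.8515, P4 0.4535, P6 0.3666, P8 0.3190, P2 0.0095.
The surplus seats go to P3, P4.

P3=12, P8=3, P2=2, P6=2, P4=3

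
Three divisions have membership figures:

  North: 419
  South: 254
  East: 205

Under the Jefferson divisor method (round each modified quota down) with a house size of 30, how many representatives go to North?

Standard divisor 878/30 ≈ 29.267; standard quotas: North 14.317, South 8.679, East 7.005.
Rounding down gives 14, 8, 7 = 29 seats, so the divisor must be adjusted.
With modified divisor 28: modified quotas North 14.964, South 9.071, East 7.321.
Rounding down: North 14, South 9, East 7 (total 30).
North receives 14.

14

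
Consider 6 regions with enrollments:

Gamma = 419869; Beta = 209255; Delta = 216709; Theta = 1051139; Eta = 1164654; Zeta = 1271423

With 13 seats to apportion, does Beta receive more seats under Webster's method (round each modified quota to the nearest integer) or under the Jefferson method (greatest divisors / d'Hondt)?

Webster: Gamma 1, Beta 1, Delta 1, Theta 3, Eta 3, Zeta 4.
Jefferson: Gamma 1, Beta 0, Delta 0, Theta 4, Eta 4, Zeta 4.
Beta gets 1 under Webster and 0 under Jefferson.

Webster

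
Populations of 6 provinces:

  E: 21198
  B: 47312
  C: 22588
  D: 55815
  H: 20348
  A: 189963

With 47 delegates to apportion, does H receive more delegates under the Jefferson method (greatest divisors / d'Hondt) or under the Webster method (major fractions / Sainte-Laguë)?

Webster

Jefferson: E 3, B 6, C 3, D 7, H 2, A 26.
Webster: E 3, B 6, C 3, D 7, H 3, A 25.
H gets 2 under Jefferson and 3 under Webster.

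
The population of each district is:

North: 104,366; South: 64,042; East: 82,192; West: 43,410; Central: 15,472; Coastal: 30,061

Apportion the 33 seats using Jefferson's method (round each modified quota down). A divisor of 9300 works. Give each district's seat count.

North: 11, South: 6, East: 8, West: 4, Central: 1, Coastal: 3

With modified divisor 9300: modified quotas North 11.222, South 6.886, East 8.838, West 4.668, Central 1.664, Coastal 3.232.
Rounding down: North 11, South 6, East 8, West 4, Central 1, Coastal 3 (total 33).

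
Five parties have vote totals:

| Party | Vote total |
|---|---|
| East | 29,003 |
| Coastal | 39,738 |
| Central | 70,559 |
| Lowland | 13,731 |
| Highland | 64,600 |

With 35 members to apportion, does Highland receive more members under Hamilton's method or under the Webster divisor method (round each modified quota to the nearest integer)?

Hamilton: East 5, Coastal 7, Central 11, Lowland 2, Highland 10.
Webster: East 5, Coastal 6, Central 11, Lowland 2, Highland 11.
Highland gets 10 under Hamilton and 11 under Webster.

Webster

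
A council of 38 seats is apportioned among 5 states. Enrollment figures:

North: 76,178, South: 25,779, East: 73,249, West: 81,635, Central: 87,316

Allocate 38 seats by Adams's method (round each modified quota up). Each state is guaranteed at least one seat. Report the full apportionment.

Standard divisor 344157/38 ≈ 9056.763; standard quotas: North 8.411, South 2.846, East 8.088, West 9.014, Central 9.641.
Rounding up gives 9, 3, 9, 10, 10 = 41 seats, so the divisor must be adjusted.
With modified divisor 9600: modified quotas North 7.935, South 2.685, East 7.630, West 8.504, Central 9.095.
Rounding up: North 8, South 3, East 8, West 9, Central 10 (total 38).

North: 8; South: 3; East: 8; West: 9; Central: 10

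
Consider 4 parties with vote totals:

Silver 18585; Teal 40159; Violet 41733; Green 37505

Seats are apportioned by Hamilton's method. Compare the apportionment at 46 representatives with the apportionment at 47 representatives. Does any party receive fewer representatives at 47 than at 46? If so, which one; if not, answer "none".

At 46 seats: Silver 6, Teal 13, Violet 14, Green 13.
At 47 seats: Silver 6, Teal 14, Violet 14, Green 13.
No party's allocation decreased.

none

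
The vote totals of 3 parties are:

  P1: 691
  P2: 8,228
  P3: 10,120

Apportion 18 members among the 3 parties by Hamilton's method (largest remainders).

Total 19039; standard divisor 19039/18 ≈ 1057.722.
Standard quotas: P1 0.6533, P2 7.7790, P3 9.5677.
Lower quotas: P1 0, P2 7, P3 9 (sum 16, leaving 2 seats).
Remainders in descending order: P2 0.7790, P1 0.6533, P3 0.5677.
The surplus seats go to P2, P1.

P1 1, P2 8, P3 9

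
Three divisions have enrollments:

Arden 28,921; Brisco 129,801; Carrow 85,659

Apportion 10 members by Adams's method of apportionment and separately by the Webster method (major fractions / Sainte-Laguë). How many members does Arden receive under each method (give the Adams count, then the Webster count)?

Adams: Arden 2, Brisco 5, Carrow 3.
Webster: Arden 1, Brisco 5, Carrow 4.
Arden gets 2 under Adams and 1 under Webster.

2 and 1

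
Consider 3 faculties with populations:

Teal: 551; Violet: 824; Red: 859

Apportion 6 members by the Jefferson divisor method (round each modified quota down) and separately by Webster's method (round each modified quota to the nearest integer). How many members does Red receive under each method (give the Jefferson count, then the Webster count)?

3 and 2

Jefferson: Teal 1, Violet 2, Red 3.
Webster: Teal 2, Violet 2, Red 2.
Red gets 3 under Jefferson and 2 under Webster.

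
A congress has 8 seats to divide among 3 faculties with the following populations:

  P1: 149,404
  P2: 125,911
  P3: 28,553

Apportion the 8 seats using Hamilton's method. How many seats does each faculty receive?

P1=4; P2=3; P3=1

Standard divisor: 303868 ÷ 8 ≈ 37983.5.
Standard quotas: P1 3.9334, P2 3.3149, P3 0.7517.
Lower quotas: P1 3, P2 3, P3 0 (sum 6, leaving 2 seats).
Remainders in descending order: P1 0.9334, P3 0.7517, P2 0.3149.
Largest remainders: P1, P3 receive the extra seats.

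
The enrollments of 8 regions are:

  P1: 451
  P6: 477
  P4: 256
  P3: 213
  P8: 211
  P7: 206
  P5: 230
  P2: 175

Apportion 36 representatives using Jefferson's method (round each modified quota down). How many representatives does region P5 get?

Standard divisor 2219/36 ≈ 61.639; standard quotas: P1 7.317, P6 7.739, P4 4.153, P3 3.456, P8 3.423, P7 3.342, P5 3.731, P2 2.839.
Rounding down gives 7, 7, 4, 3, 3, 3, 3, 2 = 32 seats, so the divisor must be adjusted.
With modified divisor 55: modified quotas P1 8.200, P6 8.673, P4 4.655, P3 3.873, P8 3.836, P7 3.745, P5 4.182, P2 3.182.
Rounding down: P1 8, P6 8, P4 4, P3 3, P8 3, P7 3, P5 4, P2 3 (total 36).
P5 receives 4.

4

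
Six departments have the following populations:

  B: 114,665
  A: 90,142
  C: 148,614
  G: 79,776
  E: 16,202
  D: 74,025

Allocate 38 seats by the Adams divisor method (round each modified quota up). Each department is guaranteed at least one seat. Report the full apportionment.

Standard divisor 523424/38 ≈ 13774.316; standard quotas: B 8.325, A 6.544, C 10.789, G 5.792, E 1.176, D 5.374.
Rounding up gives 9, 7, 11, 6, 2, 6 = 41 seats, so the divisor must be adjusted.
With modified divisor 14900: modified quotas B 7.696, A 6.050, C 9.974, G 5.354, E 1.087, D 4.968.
Rounding up: B 8, A 7, C 10, G 6, E 2, D 5 (total 38).

B=8, A=7, C=10, G=6, E=2, D=5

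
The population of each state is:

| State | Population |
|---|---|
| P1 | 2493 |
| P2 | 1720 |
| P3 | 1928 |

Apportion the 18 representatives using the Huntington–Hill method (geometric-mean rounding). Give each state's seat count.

With divisor 343: modified quotas P1 7.268, P2 5.015, P3 5.621.
Geometric-mean thresholds: P1 √(7·8)=7.483, P2 √(5·6)=5.477, P3 √(5·6)=5.477.
Each quota rounded against its threshold gives P1 7, P2 5, P3 6 (total 18).

P1 7, P2 5, P3 6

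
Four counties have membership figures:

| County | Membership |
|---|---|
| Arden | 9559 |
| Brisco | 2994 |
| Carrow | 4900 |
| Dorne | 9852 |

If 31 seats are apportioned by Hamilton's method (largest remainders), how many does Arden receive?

Total 27305; standard divisor 27305/31 ≈ 880.806.
Standard quotas: Arden 10.8526, Brisco 3.3992, Carrow 5.5631, Dorne 11.1852.
Lower quotas: Arden 10, Brisco 3, Carrow 5, Dorne 11 (sum 29, leaving 2 seats).
Remainders in descending order: Arden 0.8526, Carrow 0.5631, Brisco 0.3992, Dorne 0.1852.
Largest remainders: Arden, Carrow receive the extra seats.
Arden receives 11.

11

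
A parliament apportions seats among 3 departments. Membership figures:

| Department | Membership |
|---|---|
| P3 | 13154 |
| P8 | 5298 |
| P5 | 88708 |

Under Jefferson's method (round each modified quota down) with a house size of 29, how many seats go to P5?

25

Standard divisor 107160/29 ≈ 3695.172; standard quotas: P3 3.560, P8 1.434, P5 24.006.
Rounding down gives 3, 1, 24 = 28 seats, so the divisor must be adjusted.
With modified divisor 3500: modified quotas P3 3.758, P8 1.514, P5 25.345.
Rounding down: P3 3, P8 1, P5 25 (total 29).
P5 receives 25.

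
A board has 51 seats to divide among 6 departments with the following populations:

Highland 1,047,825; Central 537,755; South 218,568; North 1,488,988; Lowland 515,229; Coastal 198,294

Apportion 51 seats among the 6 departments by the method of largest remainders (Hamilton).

Total 4006659; standard divisor 4006659/51 ≈ 78561.941.
Standard quotas: Highland 13.3376, Central 6.8450, South 2.7821, North 18.9530, Lowland 6.5583, Coastal 2.5240.
Lower quotas: Highland 13, Central 6, South 2, North 18, Lowland 6, Coastal 2 (sum 47, leaving 4 seats).
Remainders in descending order: North 0.9530, Central 0.8450, South 0.7821, Lowland 0.5583, Coastal 0.5240, Highland 0.3376.
The surplus seats go to North, Central, South, Lowland.

Highland=13; Central=7; South=3; North=19; Lowland=7; Coastal=2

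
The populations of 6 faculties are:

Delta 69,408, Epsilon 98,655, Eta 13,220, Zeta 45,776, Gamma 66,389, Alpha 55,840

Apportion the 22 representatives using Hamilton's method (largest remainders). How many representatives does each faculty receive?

Standard divisor: 349288 ÷ 22 ≈ 15876.727.
Standard quotas: Delta 4.3717, Epsilon 6.2138, Eta 0.8327, Zeta 2.8832, Gamma 4.1815, Alpha 3.5171.
Lower quotas: Delta 4, Epsilon 6, Eta 0, Zeta 2, Gamma 4, Alpha 3 (sum 19, leaving 3 seats).
Remainders in descending order: Zeta 0.8832, Eta 0.8327, Alpha 0.5171, Delta 0.3717, Epsilon 0.2138, Gamma 0.1815.
Largest remainders: Zeta, Eta, Alpha receive the extra seats.

Delta: 4; Epsilon: 6; Eta: 1; Zeta: 3; Gamma: 4; Alpha: 4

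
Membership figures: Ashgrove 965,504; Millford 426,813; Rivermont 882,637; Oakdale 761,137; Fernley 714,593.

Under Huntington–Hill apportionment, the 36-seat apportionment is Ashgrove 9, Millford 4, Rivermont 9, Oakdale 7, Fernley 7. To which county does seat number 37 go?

Ashgrove

Priority for the next seat is population ÷ (√(s·(s+1))).
Priorities: Ashgrove 101773.058, Millford 95438.288, Rivermont 93038.109, Oakdale 101711.210, Fernley 95491.506.
Highest priority: Ashgrove.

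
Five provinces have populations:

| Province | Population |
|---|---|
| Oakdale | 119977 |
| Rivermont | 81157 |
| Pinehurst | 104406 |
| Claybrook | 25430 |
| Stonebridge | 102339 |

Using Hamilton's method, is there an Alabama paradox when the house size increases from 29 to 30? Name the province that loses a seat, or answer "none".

none

At 29 seats: Oakdale 8, Rivermont 5, Pinehurst 7, Claybrook 2, Stonebridge 7.
At 30 seats: Oakdale 8, Rivermont 6, Pinehurst 7, Claybrook 2, Stonebridge 7.
No province's allocation decreased.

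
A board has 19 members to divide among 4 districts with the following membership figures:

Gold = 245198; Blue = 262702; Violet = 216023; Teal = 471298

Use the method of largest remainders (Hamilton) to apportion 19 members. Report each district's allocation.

Total 1195221; standard divisor 1195221/19 ≈ 62906.368.
Standard quotas: Gold 3.8978, Blue 4.1761, Violet 3.4340, Teal 7.4921.
Lower quotas: Gold 3, Blue 4, Violet 3, Teal 7 (sum 17, leaving 2 seats).
Remainders in descending order: Gold 0.8978, Teal 0.4921, Violet 0.4340, Blue 0.1761.
Largest remainders: Gold, Teal receive the extra seats.

Gold 4; Blue 4; Violet 3; Teal 8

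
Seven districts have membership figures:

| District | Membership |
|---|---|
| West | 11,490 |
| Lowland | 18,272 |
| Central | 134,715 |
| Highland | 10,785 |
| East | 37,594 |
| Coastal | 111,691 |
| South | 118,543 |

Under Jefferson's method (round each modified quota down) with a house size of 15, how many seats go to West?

Standard divisor 443090/15 ≈ 29539.333; standard quotas: West 0.389, Lowland 0.619, Central 4.561, Highland 0.365, East 1.273, Coastal 3.781, South 4.013.
Rounding down gives 0, 0, 4, 0, 1, 3, 4 = 12 seats, so the divisor must be adjusted.
With modified divisor 23100: modified quotas West 0.497, Lowland 0.791, Central 5.832, Highland 0.467, East 1.627, Coastal 4.835, South 5.132.
Rounding down: West 0, Lowland 0, Central 5, Highland 0, East 1, Coastal 4, South 5 (total 15).
West receives 0.

0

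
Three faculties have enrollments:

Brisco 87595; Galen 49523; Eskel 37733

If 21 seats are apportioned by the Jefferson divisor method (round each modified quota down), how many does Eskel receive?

Standard divisor 174851/21 ≈ 8326.238; standard quotas: Brisco 10.520, Galen 5.948, Eskel 4.532.
Rounding down gives 10, 5, 4 = 19 seats, so the divisor must be adjusted.
With modified divisor 7800: modified quotas Brisco 11.230, Galen 6.349, Eskel 4.838.
Rounding down: Brisco 11, Galen 6, Eskel 4 (total 21).
Eskel receives 4.

4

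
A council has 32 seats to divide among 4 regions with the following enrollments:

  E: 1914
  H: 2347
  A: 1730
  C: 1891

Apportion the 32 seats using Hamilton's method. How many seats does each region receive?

E 8, H 9, A 7, C 8

Total 7882; standard divisor 7882/32 ≈ 246.312.
Standard quotas: E 7.771, H 9.529, A 7.024, C 7.677.
Lower quotas: E 7, H 9, A 7, C 7 (sum 30, leaving 2 seats).
Remainders in descending order: E 0.771, C 0.677, H 0.529, A 0.024.
Largest remainders: E, C receive the extra seats.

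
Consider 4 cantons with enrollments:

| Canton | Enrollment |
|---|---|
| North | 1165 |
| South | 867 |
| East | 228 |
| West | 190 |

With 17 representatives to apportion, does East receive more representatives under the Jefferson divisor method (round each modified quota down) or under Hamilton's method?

Hamilton

Jefferson: North 9, South 6, East 1, West 1.
Hamilton: North 8, South 6, East 2, West 1.
East gets 1 under Jefferson and 2 under Hamilton.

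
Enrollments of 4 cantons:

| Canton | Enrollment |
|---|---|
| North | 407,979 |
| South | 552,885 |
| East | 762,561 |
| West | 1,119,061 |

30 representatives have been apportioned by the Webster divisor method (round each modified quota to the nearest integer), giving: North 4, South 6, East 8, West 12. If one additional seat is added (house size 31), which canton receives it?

Priority for the next seat is population ÷ (current seats + 0.5).
Priorities: North 90662.000, South 85059.231, East 89713.059, West 89524.880.
Highest priority: North.

North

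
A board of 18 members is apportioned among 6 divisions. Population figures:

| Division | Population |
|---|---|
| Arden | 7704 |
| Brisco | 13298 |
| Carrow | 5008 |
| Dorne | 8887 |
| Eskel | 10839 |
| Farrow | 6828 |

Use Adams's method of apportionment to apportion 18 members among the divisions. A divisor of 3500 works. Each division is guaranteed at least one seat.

With modified divisor 3500: modified quotas Arden 2.201, Brisco 3.799, Carrow 1.431, Dorne 2.539, Eskel 3.097, Farrow 1.951.
Rounding up: Arden 3, Brisco 4, Carrow 2, Dorne 3, Eskel 4, Farrow 2 (total 18).

Arden 3; Brisco 4; Carrow 2; Dorne 3; Eskel 4; Farrow 2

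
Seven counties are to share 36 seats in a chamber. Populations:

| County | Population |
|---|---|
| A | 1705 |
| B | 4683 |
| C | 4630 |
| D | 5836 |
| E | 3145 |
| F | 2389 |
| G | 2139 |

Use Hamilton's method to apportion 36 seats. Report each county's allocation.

The standard divisor is 24527/36 ≈ 681.306.
Standard quotas: A 2.5025, B 6.8736, C 6.7958, D 8.5659, E 4.6161, F 3.5065, G 3.1396.
Lower quotas: A 2, B 6, C 6, D 8, E 4, F 3, G 3 (sum 32, leaving 4 seats).
Remainders in descending order: B 0.8736, C 0.7958, E 0.6161, D 0.5659, F 0.5065, A 0.5025, G 0.1396.
The surplus seats go to B, C, E, D.

A 2, B 7, C 7, D 9, E 5, F 3, G 3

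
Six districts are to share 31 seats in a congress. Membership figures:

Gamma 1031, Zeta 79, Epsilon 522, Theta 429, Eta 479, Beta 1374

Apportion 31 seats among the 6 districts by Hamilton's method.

Gamma: 8; Zeta: 1; Epsilon: 4; Theta: 3; Eta: 4; Beta: 11

Standard divisor: 3914 ÷ 31 ≈ 126.258.
Standard quotas: Gamma 8.166, Zeta 0.626, Epsilon 4.134, Theta 3.398, Eta 3.794, Beta 10.882.
Lower quotas: Gamma 8, Zeta 0, Epsilon 4, Theta 3, Eta 3, Beta 10 (sum 28, leaving 3 seats).
Remainders in descending order: Beta 0.882, Eta 0.794, Zeta 0.626, Theta 0.398, Gamma 0.166, Epsilon 0.134.
Largest remainders: Beta, Eta, Zeta receive the extra seats.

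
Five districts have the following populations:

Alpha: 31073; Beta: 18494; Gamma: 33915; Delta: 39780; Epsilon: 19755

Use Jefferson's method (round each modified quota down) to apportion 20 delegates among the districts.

Standard divisor 143017/20 ≈ 7150.85; standard quotas: Alpha 4.345, Beta 2.586, Gamma 4.743, Delta 5.563, Epsilon 2.763.
Rounding down gives 4, 2, 4, 5, 2 = 17 seats, so the divisor must be adjusted.
With modified divisor 6400: modified quotas Alpha 4.855, Beta 2.890, Gamma 5.299, Delta 6.216, Epsilon 3.087.
Rounding down: Alpha 4, Beta 2, Gamma 5, Delta 6, Epsilon 3 (total 20).

Alpha 4, Beta 2, Gamma 5, Delta 6, Epsilon 3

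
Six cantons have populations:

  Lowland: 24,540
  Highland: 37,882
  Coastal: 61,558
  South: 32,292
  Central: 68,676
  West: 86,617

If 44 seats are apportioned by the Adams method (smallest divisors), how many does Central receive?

Standard divisor 311565/44 ≈ 7081.023; standard quotas: Lowland 3.466, Highland 5.350, Coastal 8.693, South 4.560, Central 9.699, West 12.232.
Rounding up gives 4, 6, 9, 5, 10, 13 = 47 seats, so the divisor must be adjusted.
With modified divisor 7660: modified quotas Lowland 3.204, Highland 4.945, Coastal 8.036, South 4.216, Central 8.966, West 11.308.
Rounding up: Lowland 4, Highland 5, Coastal 9, South 5, Central 9, West 12 (total 44).
Central receives 9.

9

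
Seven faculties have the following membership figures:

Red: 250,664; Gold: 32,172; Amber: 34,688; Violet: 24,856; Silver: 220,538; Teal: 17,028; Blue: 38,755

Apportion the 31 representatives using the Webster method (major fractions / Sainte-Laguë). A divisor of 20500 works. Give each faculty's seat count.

With modified divisor 20500: modified quotas Red 12.228, Gold 1.569, Amber 1.692, Violet 1.212, Silver 10.758, Teal 0.831, Blue 1.890.
Rounding to the nearest integer: Red 12, Gold 2, Amber 2, Violet 1, Silver 11, Teal 1, Blue 2 (total 31).

Red: 12, Gold: 2, Amber: 2, Violet: 1, Silver: 11, Teal: 1, Blue: 2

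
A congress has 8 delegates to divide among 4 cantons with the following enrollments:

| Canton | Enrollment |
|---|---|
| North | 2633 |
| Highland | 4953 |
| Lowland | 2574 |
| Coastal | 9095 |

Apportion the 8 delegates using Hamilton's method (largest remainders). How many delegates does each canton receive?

Standard divisor: 19255 ÷ 8 ≈ 2406.875.
Standard quotas: North 1.0939, Highland 2.0579, Lowland 1.0694, Coastal 3.7788.
Lower quotas: North 1, Highland 2, Lowland 1, Coastal 3 (sum 7, leaving 1 seat).
Remainders in descending order: Coastal 0.7788, North 0.0939, Lowland 0.0694, Highland 0.0579.
Largest remainder: Coastal receives the extra seat.

North=1; Highland=2; Lowland=1; Coastal=4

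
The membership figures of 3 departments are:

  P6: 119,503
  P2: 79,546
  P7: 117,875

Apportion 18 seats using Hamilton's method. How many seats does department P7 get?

7

The standard divisor is 316924/18 ≈ 17606.889.
Standard quotas: P6 6.7873, P2 4.5179, P7 6.6948.
Lower quotas: P6 6, P2 4, P7 6 (sum 16, leaving 2 seats).
Remainders in descending order: P6 0.7873, P7 0.6948, P2 0.5179.
Largest remainders: P6, P7 receive the extra seats.
P7 receives 7.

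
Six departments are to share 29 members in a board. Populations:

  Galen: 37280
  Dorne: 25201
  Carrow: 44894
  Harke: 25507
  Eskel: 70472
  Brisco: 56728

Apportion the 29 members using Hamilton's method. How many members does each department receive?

Galen 4, Dorne 3, Carrow 5, Harke 3, Eskel 8, Brisco 6

Total 260082; standard divisor 260082/29 ≈ 8968.345.
Standard quotas: Galen 4.1568, Dorne 2.8100, Carrow 5.0058, Harke 2.8441, Eskel 7.8579, Brisco 6.3254.
Lower quotas: Galen 4, Dorne 2, Carrow 5, Harke 2, Eskel 7, Brisco 6 (sum 26, leaving 3 seats).
Remainders in descending order: Eskel 0.8579, Harke 0.8441, Dorne 0.8100, Brisco 0.3254, Galen 0.1568, Carrow 0.0058.
Largest remainders: Eskel, Harke, Dorne receive the extra seats.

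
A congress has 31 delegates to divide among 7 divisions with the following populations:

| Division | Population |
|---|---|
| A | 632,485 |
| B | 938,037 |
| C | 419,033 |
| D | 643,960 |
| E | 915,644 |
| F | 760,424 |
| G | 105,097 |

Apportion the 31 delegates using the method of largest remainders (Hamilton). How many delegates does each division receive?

Total 4414680; standard divisor 4414680/31 ≈ 142409.032.
Standard quotas: A 4.4413, B 6.5869, C 2.9425, D 4.5219, E 6.4297, F 5.3397, G 0.7380.
Lower quotas: A 4, B 6, C 2, D 4, E 6, F 5, G 0 (sum 27, leaving 4 seats).
Remainders in descending order: C 0.9425, G 0.7380, B 0.5869, D 0.5219, A 0.4413, E 0.4297, F 0.3397.
The surplus seats go to C, G, B, D.

A 4, B 7, C 3, D 5, E 6, F 5, G 1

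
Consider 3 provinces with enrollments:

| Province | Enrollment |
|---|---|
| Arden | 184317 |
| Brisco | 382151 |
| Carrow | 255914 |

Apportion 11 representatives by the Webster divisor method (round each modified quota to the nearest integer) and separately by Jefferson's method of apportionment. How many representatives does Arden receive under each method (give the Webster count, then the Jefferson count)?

Webster: Arden 3, Brisco 5, Carrow 3.
Jefferson: Arden 2, Brisco 5, Carrow 4.
Arden gets 3 under Webster and 2 under Jefferson.

3 and 2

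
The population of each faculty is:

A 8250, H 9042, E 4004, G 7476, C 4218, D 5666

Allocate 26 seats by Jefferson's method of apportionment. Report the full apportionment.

A 6; H 6; E 2; G 5; C 3; D 4

Standard divisor 38656/26 ≈ 1486.769; standard quotas: A 5.549, H 6.082, E 2.693, G 5.028, C 2.837, D 3.811.
Rounding down gives 5, 6, 2, 5, 2, 3 = 23 seats, so the divisor must be adjusted.
With modified divisor 1350: modified quotas A 6.111, H 6.698, E 2.966, G 5.538, C 3.124, D 4.197.
Rounding down: A 6, H 6, E 2, G 5, C 3, D 4 (total 26).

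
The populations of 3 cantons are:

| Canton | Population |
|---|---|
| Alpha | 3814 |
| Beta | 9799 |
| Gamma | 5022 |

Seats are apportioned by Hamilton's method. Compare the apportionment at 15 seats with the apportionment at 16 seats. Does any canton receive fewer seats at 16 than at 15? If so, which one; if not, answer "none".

At 15 seats: Alpha 3, Beta 8, Gamma 4.
At 16 seats: Alpha 3, Beta 9, Gamma 4.
No canton's allocation decreased.

none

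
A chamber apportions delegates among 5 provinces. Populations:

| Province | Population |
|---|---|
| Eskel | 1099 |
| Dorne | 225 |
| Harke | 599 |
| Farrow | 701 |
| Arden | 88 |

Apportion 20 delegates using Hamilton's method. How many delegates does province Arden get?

The standard divisor is 2712/20 ≈ 135.6.
Standard quotas: Eskel 8.105, Dorne 1.659, Harke 4.417, Farrow 5.170, Arden 0.649.
Lower quotas: Eskel 8, Dorne 1, Harke 4, Farrow 5, Arden 0 (sum 18, leaving 2 seats).
Remainders in descending order: Dorne 0.659, Arden 0.649, Harke 0.417, Farrow 0.170, Eskel 0.105.
Largest remainders: Dorne, Arden receive the extra seats.
Arden receives 1.

1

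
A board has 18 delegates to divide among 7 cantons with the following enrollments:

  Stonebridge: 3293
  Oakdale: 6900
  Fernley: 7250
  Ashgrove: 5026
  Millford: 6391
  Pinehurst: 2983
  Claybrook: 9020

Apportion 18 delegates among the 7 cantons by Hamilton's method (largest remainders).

The standard divisor is 40863/18 ≈ 2270.167.
Standard quotas: Stonebridge 1.4506, Oakdale 3.0394, Fernley 3.1936, Ashgrove 2.2139, Millford 2.8152, Pinehurst 1.3140, Claybrook 3.9733.
Lower quotas: Stonebridge 1, Oakdale 3, Fernley 3, Ashgrove 2, Millford 2, Pinehurst 1, Claybrook 3 (sum 15, leaving 3 seats).
Remainders in descending order: Claybrook 0.9733, Millford 0.8152, Stonebridge 0.4506, Pinehurst 0.3140, Ashgrove 0.2139, Fernley 0.1936, Oakdale 0.0394.
The surplus seats go to Claybrook, Millford, Stonebridge.

Stonebridge=2, Oakdale=3, Fernley=3, Ashgrove=2, Millford=3, Pinehurst=1, Claybrook=4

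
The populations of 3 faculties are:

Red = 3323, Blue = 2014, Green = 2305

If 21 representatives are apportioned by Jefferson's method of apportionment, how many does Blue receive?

Standard divisor 7642/21 ≈ 363.905; standard quotas: Red 9.132, Blue 5.534, Green 6.334.
Rounding down gives 9, 5, 6 = 20 seats, so the divisor must be adjusted.
With modified divisor 334: modified quotas Red 9.949, Blue 6.030, Green 6.901.
Rounding down: Red 9, Blue 6, Green 6 (total 21).
Blue receives 6.

6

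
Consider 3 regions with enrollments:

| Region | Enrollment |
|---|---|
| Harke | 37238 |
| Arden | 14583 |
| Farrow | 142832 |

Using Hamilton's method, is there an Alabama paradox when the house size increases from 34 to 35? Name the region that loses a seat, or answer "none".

Arden

At 34 seats: Harke 6, Arden 3, Farrow 25.
At 35 seats: Harke 7, Arden 2, Farrow 26.
Arden drops from 3 to 2.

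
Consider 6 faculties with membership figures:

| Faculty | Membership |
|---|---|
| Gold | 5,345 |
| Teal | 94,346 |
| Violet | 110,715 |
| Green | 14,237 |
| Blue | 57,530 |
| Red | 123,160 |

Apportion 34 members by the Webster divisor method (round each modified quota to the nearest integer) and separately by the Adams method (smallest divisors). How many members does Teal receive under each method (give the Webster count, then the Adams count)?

8 and 7

Webster: Gold 0, Teal 8, Violet 9, Green 1, Blue 5, Red 11.
Adams: Gold 1, Teal 7, Violet 9, Green 2, Blue 5, Red 10.
Teal gets 8 under Webster and 7 under Adams.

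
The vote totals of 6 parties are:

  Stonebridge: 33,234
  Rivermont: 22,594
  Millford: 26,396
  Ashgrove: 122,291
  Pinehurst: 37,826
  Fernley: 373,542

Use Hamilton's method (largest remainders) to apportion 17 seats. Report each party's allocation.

Stonebridge: 1, Rivermont: 1, Millford: 1, Ashgrove: 3, Pinehurst: 1, Fernley: 10

Standard divisor: 615883 ÷ 17 ≈ 36228.412.
Standard quotas: Stonebridge 0.9173, Rivermont 0.6237, Millford 0.7286, Ashgrove 3.3756, Pinehurst 1.0441, Fernley 10.3107.
Lower quotas: Stonebridge 0, Rivermont 0, Millford 0, Ashgrove 3, Pinehurst 1, Fernley 10 (sum 14, leaving 3 seats).
Remainders in descending order: Stonebridge 0.9173, Millford 0.7286, Rivermont 0.6237, Ashgrove 0.3756, Fernley 0.3107, Pinehurst 0.0441.
The surplus seats go to Stonebridge, Millford, Rivermont.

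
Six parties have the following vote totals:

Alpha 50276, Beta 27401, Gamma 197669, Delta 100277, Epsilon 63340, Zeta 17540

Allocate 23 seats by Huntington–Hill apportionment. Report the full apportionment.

With divisor 19950: modified quotas Alpha 2.520, Beta 1.373, Gamma 9.908, Delta 5.026, Epsilon 3.175, Zeta 0.879.
Geometric-mean thresholds: Alpha √(2·3)=2.449, Beta √(1·2)=1.414, Gamma √(9·10)=9.487, Delta √(5·6)=5.477, Epsilon √(3·4)=3.464, Zeta (min 1).
Each quota rounded against its threshold gives Alpha 3, Beta 1, Gamma 10, Delta 5, Epsilon 3, Zeta 1 (total 23).

Alpha 3; Beta 1; Gamma 10; Delta 5; Epsilon 3; Zeta 1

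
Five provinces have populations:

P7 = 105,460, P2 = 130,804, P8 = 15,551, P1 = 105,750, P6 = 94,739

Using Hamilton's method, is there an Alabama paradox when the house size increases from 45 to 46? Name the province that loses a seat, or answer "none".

P8

At 45 seats: P7 10, P2 13, P8 2, P1 11, P6 9.
At 46 seats: P7 11, P2 13, P8 1, P1 11, P6 10.
P8 drops from 2 to 1.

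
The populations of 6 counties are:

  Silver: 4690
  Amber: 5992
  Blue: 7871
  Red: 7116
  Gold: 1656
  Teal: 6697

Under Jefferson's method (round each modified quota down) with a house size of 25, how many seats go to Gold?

Standard divisor 34022/25 ≈ 1360.88; standard quotas: Silver 3.446, Amber 4.403, Blue 5.784, Red 5.229, Gold 1.217, Teal 4.921.
Rounding down gives 3, 4, 5, 5, 1, 4 = 22 seats, so the divisor must be adjusted.
With modified divisor 1190: modified quotas Silver 3.941, Amber 5.035, Blue 6.614, Red 5.980, Gold 1.392, Teal 5.628.
Rounding down: Silver 3, Amber 5, Blue 6, Red 5, Gold 1, Teal 5 (total 25).
Gold receives 1.

1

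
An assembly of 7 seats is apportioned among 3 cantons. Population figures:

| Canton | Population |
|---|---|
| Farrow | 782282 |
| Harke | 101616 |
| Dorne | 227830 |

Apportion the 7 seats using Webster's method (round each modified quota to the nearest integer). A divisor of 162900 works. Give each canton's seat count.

Farrow 5, Harke 1, Dorne 1

With modified divisor 162900: modified quotas Farrow 4.802, Harke 0.624, Dorne 1.399.
Rounding to the nearest integer: Farrow 5, Harke 1, Dorne 1 (total 7).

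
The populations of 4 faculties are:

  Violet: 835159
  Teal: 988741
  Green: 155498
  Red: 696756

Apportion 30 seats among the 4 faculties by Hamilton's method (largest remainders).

Total 2676154; standard divisor 2676154/30 ≈ 89205.133.
Standard quotas: Violet 9.3622, Teal 11.0839, Green 1.7432, Red 7.8107.
Lower quotas: Violet 9, Teal 11, Green 1, Red 7 (sum 28, leaving 2 seats).
Remainders in descending order: Red 0.8107, Green 0.7432, Violet 0.3622, Teal 0.0839.
Largest remainders: Red, Green receive the extra seats.

Violet 9, Teal 11, Green 2, Red 8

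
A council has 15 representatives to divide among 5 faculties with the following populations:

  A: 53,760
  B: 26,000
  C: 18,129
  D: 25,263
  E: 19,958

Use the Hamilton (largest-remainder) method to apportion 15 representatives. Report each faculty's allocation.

A=5, B=3, C=2, D=3, E=2

Standard divisor: 143110 ÷ 15 ≈ 9540.667.
Standard quotas: A 5.6348, B 2.7252, C 1.9002, D 2.6479, E 2.0919.
Lower quotas: A 5, B 2, C 1, D 2, E 2 (sum 12, leaving 3 seats).
Remainders in descending order: C 0.9002, B 0.7252, D 0.6479, A 0.6348, E 0.0919.
The surplus seats go to C, B, D.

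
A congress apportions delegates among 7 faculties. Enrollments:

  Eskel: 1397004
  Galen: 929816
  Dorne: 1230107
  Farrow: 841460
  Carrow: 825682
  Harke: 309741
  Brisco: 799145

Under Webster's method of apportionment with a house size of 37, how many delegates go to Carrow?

5

Standard divisor 6332955/37 ≈ 171160.946; standard quotas: Eskel 8.162, Galen 5.432, Dorne 7.187, Farrow 4.916, Carrow 4.824, Harke 1.810, Brisco 4.669.
Rounding to the nearest integer gives Eskel 8, Galen 5, Dorne 7, Farrow 5, Carrow 5, Harke 2, Brisco 5 — total 37, matching the house size, so no adjustment is needed.
Carrow receives 5.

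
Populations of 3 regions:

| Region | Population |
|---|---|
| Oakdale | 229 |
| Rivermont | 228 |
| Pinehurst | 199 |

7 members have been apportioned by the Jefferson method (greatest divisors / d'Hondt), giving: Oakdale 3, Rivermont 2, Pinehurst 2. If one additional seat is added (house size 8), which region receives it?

Priority for the next seat is population ÷ (current seats + 1).
Priorities: Oakdale 57.250, Rivermont 76.000, Pinehurst 66.333.
Highest priority: Rivermont.

Rivermont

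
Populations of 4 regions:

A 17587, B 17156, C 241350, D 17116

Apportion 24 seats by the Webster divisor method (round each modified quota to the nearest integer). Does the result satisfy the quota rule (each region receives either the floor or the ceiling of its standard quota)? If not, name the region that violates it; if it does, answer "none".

Standard quotas: A 1.440, B 1.404, C 19.755, D 1.401.
Webster allocation: A 1, B 1, C 21, D 1.
C has quota 19.755 (lower 19, upper 20) but receives 21 — outside the quota interval.

C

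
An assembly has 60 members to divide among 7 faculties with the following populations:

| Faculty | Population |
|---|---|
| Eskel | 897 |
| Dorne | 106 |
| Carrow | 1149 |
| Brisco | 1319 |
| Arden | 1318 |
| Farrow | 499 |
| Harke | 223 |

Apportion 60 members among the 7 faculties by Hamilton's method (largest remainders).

The standard divisor is 5511/60 ≈ 91.85.
Standard quotas: Eskel 9.766, Dorne 1.154, Carrow 12.510, Brisco 14.360, Arden 14.349, Farrow 5.433, Harke 2.428.
Lower quotas: Eskel 9, Dorne 1, Carrow 12, Brisco 14, Arden 14, Farrow 5, Harke 2 (sum 57, leaving 3 seats).
Remainders in descending order: Eskel 0.766, Carrow 0.510, Farrow 0.433, Harke 0.428, Brisco 0.360, Arden 0.349, Dorne 0.154.
Largest remainders: Eskel, Carrow, Farrow receive the extra seats.

Eskel 10; Dorne 1; Carrow 13; Brisco 14; Arden 14; Farrow 6; Harke 2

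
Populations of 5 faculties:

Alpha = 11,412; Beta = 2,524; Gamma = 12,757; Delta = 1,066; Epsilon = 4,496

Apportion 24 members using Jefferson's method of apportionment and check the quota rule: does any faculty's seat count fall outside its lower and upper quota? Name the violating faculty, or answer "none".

Standard quotas: Alpha 8.491, Beta 1.878, Gamma 9.492, Delta 0.793, Epsilon 3.345.
Jefferson allocation: Alpha 9, Beta 2, Gamma 10, Delta 0, Epsilon 3.
Every allocation lies between the lower and upper quota.

none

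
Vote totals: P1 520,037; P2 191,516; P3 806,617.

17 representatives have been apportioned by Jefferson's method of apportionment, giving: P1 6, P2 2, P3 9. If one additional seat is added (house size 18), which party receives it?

Priority for the next seat is population ÷ (current seats + 1).
Priorities: P1 74291.000, P2 63838.667, P3 80661.700.
Highest priority: P3.

P3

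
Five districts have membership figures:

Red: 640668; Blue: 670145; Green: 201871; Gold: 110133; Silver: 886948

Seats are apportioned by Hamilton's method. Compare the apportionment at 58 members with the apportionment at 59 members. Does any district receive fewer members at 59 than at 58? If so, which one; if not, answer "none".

Gold

At 58 seats: Red 15, Blue 15, Green 5, Gold 3, Silver 20.
At 59 seats: Red 15, Blue 16, Green 5, Gold 2, Silver 21.
Gold drops from 3 to 2.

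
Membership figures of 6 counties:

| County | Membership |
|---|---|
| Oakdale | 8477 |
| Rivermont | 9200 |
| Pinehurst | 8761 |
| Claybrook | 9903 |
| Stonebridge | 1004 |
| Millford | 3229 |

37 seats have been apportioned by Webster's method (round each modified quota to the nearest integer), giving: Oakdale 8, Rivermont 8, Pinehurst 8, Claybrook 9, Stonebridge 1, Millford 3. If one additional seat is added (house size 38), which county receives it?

Rivermont

Priority for the next seat is population ÷ (current seats + 0.5).
Priorities: Oakdale 997.294, Rivermont 1082.353, Pinehurst 1030.706, Claybrook 1042.421, Stonebridge 669.333, Millford 922.571.
Highest priority: Rivermont.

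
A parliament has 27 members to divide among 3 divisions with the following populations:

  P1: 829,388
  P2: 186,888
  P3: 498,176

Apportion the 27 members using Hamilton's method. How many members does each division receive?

P1=15; P2=3; P3=9

Standard divisor: 1514452 ÷ 27 ≈ 56090.815.
Standard quotas: P1 14.7865, P2 3.3319, P3 8.8816.
Lower quotas: P1 14, P2 3, P3 8 (sum 25, leaving 2 seats).
Remainders in descending order: P3 0.8816, P1 0.7865, P2 0.3319.
Largest remainders: P3, P1 receive the extra seats.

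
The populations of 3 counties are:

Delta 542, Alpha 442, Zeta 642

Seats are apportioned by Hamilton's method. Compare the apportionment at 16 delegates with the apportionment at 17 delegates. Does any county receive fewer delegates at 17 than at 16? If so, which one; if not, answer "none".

At 16 seats: Delta 5, Alpha 5, Zeta 6.
At 17 seats: Delta 6, Alpha 4, Zeta 7.
Alpha drops from 5 to 4.

Alpha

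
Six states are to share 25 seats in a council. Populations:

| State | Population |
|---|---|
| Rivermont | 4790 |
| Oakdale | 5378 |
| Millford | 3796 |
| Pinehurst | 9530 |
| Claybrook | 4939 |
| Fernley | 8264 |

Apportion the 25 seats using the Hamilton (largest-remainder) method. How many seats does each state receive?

Rivermont=3; Oakdale=4; Millford=3; Pinehurst=6; Claybrook=3; Fernley=6

The standard divisor is 36697/25 ≈ 1467.88.
Standard quotas: Rivermont 3.2632, Oakdale 3.6638, Millford 2.5860, Pinehurst 6.4924, Claybrook 3.3647, Fernley 5.6299.
Lower quotas: Rivermont 3, Oakdale 3, Millford 2, Pinehurst 6, Claybrook 3, Fernley 5 (sum 22, leaving 3 seats).
Remainders in descending order: Oakdale 0.6638, Fernley 0.6299, Millford 0.5860, Pinehurst 0.4924, Claybrook 0.3647, Rivermont 0.2632.
The surplus seats go to Oakdale, Fernley, Millford.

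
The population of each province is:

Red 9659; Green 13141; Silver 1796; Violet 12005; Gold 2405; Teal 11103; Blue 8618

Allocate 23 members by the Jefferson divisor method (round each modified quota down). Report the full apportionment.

Standard divisor 58727/23 ≈ 2553.348; standard quotas: Red 3.783, Green 5.147, Silver 0.703, Violet 4.702, Gold 0.942, Teal 4.348, Blue 3.375.
Rounding down gives 3, 5, 0, 4, 0, 4, 3 = 19 seats, so the divisor must be adjusted.
With modified divisor 2200: modified quotas Red 4.390, Green 5.973, Silver 0.816, Violet 5.457, Gold 1.093, Teal 5.047, Blue 3.917.
Rounding down: Red 4, Green 5, Silver 0, Violet 5, Gold 1, Teal 5, Blue 3 (total 23).

Red 4; Green 5; Silver 0; Violet 5; Gold 1; Teal 5; Blue 3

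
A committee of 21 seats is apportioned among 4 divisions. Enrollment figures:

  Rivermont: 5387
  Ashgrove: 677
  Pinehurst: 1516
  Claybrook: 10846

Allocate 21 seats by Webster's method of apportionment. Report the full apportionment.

Rivermont=6, Ashgrove=1, Pinehurst=2, Claybrook=12

Standard divisor 18426/21 ≈ 877.429; standard quotas: Rivermont 6.140, Ashgrove 0.772, Pinehurst 1.728, Claybrook 12.361.
Rounding to the nearest integer gives Rivermont 6, Ashgrove 1, Pinehurst 2, Claybrook 12 — total 21, matching the house size, so no adjustment is needed.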